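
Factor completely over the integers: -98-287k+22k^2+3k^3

(3k+1)(k+14)(k-7)

Trying the rational-root candidates, k = 7 is a root, giving the factor (k-7) and quotient 3k^2+43k+14.
The remaining quadratic factors as (k+14)(3k+1).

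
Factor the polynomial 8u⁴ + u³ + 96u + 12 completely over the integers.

Group as (8u⁴ + 96u) + (u³ + 12) = 8u(u³ + 12) + (u³ + 12).
Both groups share the factor (u³ + 12).

(8u + 1)(u³ + 12)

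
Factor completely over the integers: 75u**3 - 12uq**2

Pull out the common factor 3u; 25u**2 - 4q**2 is a difference of squares.

3u(5u - 2q)(5u + 2q)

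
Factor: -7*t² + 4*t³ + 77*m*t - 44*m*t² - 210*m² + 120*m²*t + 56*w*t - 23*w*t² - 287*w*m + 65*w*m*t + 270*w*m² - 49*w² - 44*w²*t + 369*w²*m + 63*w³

Group: 9*w*(7*w² + 41*w*m - 8*w*t + 30*m² - 11*m*t + t²) + (4*t - 7)*(7*w² + 41*w*m - 8*w*t + 30*m² - 11*m*t + t²); both groups contain (7*w² + 41*w*m - 8*w*t + 30*m² - 11*m*t + t²), so (9*w + 4*t - 7) is a factor with cofactor 7*w² + 41*w*m - 8*w*t + 30*m² - 11*m*t + t².
The cofactor groups again: 7*w² + 41*w*m - 8*w*t + 30*m² - 11*m*t + t² = w*(7*w + 6*m - t) + (5*m - t)*(7*w + 6*m - t); both groups contain (7*w + 6*m - t), giving (w + 5*m - t)*(7*w + 6*m - t).

(9*w + 4*t - 7)*(w + 5*m - t)*(7*w + 6*m - t)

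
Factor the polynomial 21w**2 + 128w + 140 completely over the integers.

(3w + 14)(7w + 10)

Need a pair with product 21·140 = 2940 and sum 128: that's 30 and 98.
Split the middle term: 21w**2 + 30w + 98w + 140 = 3w(7w + 10) + 14(7w + 10).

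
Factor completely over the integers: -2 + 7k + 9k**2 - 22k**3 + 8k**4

Trying the rational-root candidates, k = 1/4 is a root, so (4k - 1) divides it; the quotient is 2k**3 - 5k**2 + k + 2.
Continuing, k = 1 is a root, giving the factor (k - 1) and quotient 2k**2 - 3k - 2.
The remaining quadratic factors as (2k + 1)(k - 2).

(2k + 1)(4k - 1)(k - 1)(k - 2)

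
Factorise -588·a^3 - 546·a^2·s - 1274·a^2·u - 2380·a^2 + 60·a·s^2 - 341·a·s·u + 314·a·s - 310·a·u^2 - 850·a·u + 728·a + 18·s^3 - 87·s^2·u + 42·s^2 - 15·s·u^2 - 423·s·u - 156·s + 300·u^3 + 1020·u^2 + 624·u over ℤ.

Group: 3·a·(-196·a^2 + 14·a·s - 98·a·u + 56·a + 6·s^2 - 39·s·u - 12·s + 60·u^2 + 48·u) + (3·s + 5·u + 13)·(-196·a^2 + 14·a·s - 98·a·u + 56·a + 6·s^2 - 39·s·u - 12·s + 60·u^2 + 48·u); both groups contain (-196·a^2 + 14·a·s - 98·a·u + 56·a + 6·s^2 - 39·s·u - 12·s + 60·u^2 + 48·u), so (3·a + 3·s + 5·u + 13) is a factor with cofactor -196·a^2 + 14·a·s - 98·a·u + 56·a + 6·s^2 - 39·s·u - 12·s + 60·u^2 + 48·u.
The cofactor groups again: -196·a^2 + 14·a·s - 98·a·u + 56·a + 6·s^2 - 39·s·u - 12·s + 60·u^2 + 48·u = -14·a·(14·a - 3·s + 12·u) + (-2·s + 5·u + 4)·(14·a - 3·s + 12·u); both groups contain (14·a - 3·s + 12·u), giving -(14·a + 2·s - 5·u - 4)·(14·a - 3·s + 12·u).

-(14·a + 2·s - 5·u - 4)·(14·a - 3·s + 12·u)·(3·a + 3·s + 5·u + 13)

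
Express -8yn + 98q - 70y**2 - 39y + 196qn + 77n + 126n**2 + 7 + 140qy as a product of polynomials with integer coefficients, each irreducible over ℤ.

(10y + 14n + 7)(14q - 7y + 9n + 1)

Group: 10y(14q - 7y + 9n + 1) + (14n + 7)(14q - 7y + 9n + 1); both groups contain (14q - 7y + 9n + 1).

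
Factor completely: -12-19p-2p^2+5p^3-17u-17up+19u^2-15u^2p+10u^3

(5u-5p+12)(u-p-1)(2u+p+1)

Group: 2u(5u^2-10up+7u+5p^2-7p-12) + (p+1)(5u^2-10up+7u+5p^2-7p-12); both groups contain (5u^2-10up+7u+5p^2-7p-12), so (2u+p+1) is a factor with cofactor 5u^2-10up+7u+5p^2-7p-12.
The cofactor groups again: 5u^2-10up+7u+5p^2-7p-12 = u(5u-5p+12) + (-p-1)(5u-5p+12); both groups contain (5u-5p+12), giving (u-p-1)(5u-5p+12).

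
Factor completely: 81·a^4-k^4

(3·a+k)·(3·a-k)·(9·a^2+k^2)

(3·a)⁴ − (k)⁴ = ((3·a)² − (k)²)((3·a)² + (k)²); the first factor splits again, the second (9·a^2+k^2) is irreducible.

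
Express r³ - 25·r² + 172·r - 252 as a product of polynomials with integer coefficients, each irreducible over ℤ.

Testing divisors of the constant over divisors of the leading coefficient, r = 2 is a root, so (r - 2) divides it; the quotient is r² - 23·r + 126.
The remaining quadratic factors as (r - 9)(r - 14).

(r - 14)·(r - 2)·(r - 9)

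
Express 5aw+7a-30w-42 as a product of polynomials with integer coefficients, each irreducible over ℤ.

(5w+7)(a-6)

Group as (5aw+7a) + (-30w-42) = a(5w+7) - 6(5w+7).
Both groups share the factor (5w+7).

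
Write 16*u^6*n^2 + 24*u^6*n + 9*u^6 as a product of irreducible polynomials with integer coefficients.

Pull out the common factor u^6, leaving 16*n^2 + 24*n + 9.
Recognize a perfect-square trinomial with the parts 3 and 4*n.

u^6*(4*n + 3)^2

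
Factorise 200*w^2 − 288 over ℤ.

8*(5*w + 6)*(5*w − 6)

Every term has a factor of 8. Then 25*w^2 − 36 = (5*w)² − (6)².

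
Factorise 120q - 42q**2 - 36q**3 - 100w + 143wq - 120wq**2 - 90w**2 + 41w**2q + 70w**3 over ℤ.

Group: 5w(14w**2 + 25wq - 18w + 6q**2 + 7q - 20) - 6q(14w**2 + 25wq - 18w + 6q**2 + 7q - 20); both groups contain (14w**2 + 25wq - 18w + 6q**2 + 7q - 20), so (5w - 6q) is a factor with cofactor 14w**2 + 25wq - 18w + 6q**2 + 7q - 20.
The cofactor groups again: 14w**2 + 25wq - 18w + 6q**2 + 7q - 20 = 7w(2w + 3q - 4) + (2q + 5)(2w + 3q - 4); both groups contain (2w + 3q - 4), giving (7w + 2q + 5)(2w + 3q - 4).

(5w - 6q)(7w + 2q + 5)(2w + 3q - 4)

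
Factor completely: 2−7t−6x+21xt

(3x−1)(7t−2)

Group as (21xt−6x) + (−7t+2) = 3x(7t−2) − (7t−2).
Both groups share the factor (7t−2).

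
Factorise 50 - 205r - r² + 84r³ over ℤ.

(3r + 5)(4r - 1)(7r - 10)

Testing divisors of the constant over divisors of the leading coefficient, r = -5/3 is a root, so (3r + 5) is a factor; dividing leaves 28r² - 47r + 10.
The remaining quadratic factors as (4r - 1)(7r - 10).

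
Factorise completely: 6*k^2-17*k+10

(6*k-5)*(k-2)

Need a pair with product 6·10 = 60 and sum -17: that's -5 and -12.
Split the middle term: 6*k^2-5*k - 12*k+10 = k*(6*k-5) - 2*(6*k-5).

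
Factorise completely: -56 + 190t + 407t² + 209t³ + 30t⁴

(5t - 1)(6t + 7)(t + 2)(t + 4)

Testing divisors of the constant over divisors of the leading coefficient, t = -7/6 is a root, so (6t + 7) divides it; the quotient is 5t³ + 29t² + 34t - 8.
Next, t = 1/5 is a root, giving the factor (5t - 1) and quotient t² + 6t + 8.
The remaining quadratic factors as (t + 4)(t + 2).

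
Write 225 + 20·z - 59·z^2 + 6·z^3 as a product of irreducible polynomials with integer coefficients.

(2·z - 5)·(3·z + 5)·(z - 9)

Among the possible rational roots, z = 9 is a root, so (z - 9) is a factor; dividing leaves 6·z^2 - 5·z - 25.
The remaining quadratic factors as (3·z + 5)(2·z - 5).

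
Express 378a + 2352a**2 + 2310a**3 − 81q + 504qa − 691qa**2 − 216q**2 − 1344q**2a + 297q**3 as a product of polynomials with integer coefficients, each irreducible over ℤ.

Group: 9q(33q**2 − 109qa + 9q − 210a**2 − 42a) + (−11a − 9)(33q**2 − 109qa + 9q − 210a**2 − 42a); both groups contain (33q**2 − 109qa + 9q − 210a**2 − 42a), so (9q − 11a − 9) is a factor with cofactor 33q**2 − 109qa + 9q − 210a**2 − 42a.
The cofactor groups again: 33q**2 − 109qa + 9q − 210a**2 − 42a = 3q(11q + 15a + 3) − 14a(11q + 15a + 3); both groups contain (11q + 15a + 3), giving (3q − 14a)(11q + 15a + 3).

(9q − 11a − 9)(3q − 14a)(11q + 15a + 3)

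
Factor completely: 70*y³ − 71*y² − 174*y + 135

Among the possible rational roots, y = 9/5 is a root, so (5*y − 9) is a factor; dividing leaves 14*y² + 11*y − 15.
The remaining quadratic factors as (2*y + 3)(7*y − 5).

(2*y + 3)*(5*y − 9)*(7*y − 5)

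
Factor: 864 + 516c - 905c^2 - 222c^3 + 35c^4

Among the possible rational roots, c = -4/5 is a root, so (5c + 4) divides it; the quotient is 7c^3 - 50c^2 - 141c + 216.
Next, c = 9 is a root, so (c - 9) divides it; the quotient is 7c^2 + 13c - 24.
The remaining quadratic factors as (c + 3)(7c - 8).

(5c + 4)(7c - 8)(c + 3)(c - 9)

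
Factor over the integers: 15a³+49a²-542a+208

Among the possible rational roots, a = 13/3 is a root, so (3a-13) is a factor; dividing leaves 5a²+38a-16.
The remaining quadratic factors as (a+8)(5a-2).

(3a-13)(5a-2)(a+8)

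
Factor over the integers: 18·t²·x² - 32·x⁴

Pull out the common factor 2·x²; 9·t² - 16·x² is a difference of squares.

2·x²·(3·t + 4·x)·(3·t - 4·x)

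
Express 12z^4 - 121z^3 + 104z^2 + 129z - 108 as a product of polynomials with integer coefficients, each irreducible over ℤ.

Testing divisors of the constant over divisors of the leading coefficient, z = -1 is a root, so (z + 1) divides it; the quotient is 12z^3 - 133z^2 + 237z - 108.
Next, z = 3/4 is a root, so (4z - 3) is a factor; dividing leaves 3z^2 - 31z + 36.
The remaining quadratic factors as (3z - 4)(z - 9).

(3z - 4)(4z - 3)(z + 1)(z - 9)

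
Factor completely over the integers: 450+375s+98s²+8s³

(2s+5)(4s+15)(s+6)

Trying the rational-root candidates, s = -15/4 is a root, so (4s+15) divides it; the quotient is 2s²+17s+30.
The remaining quadratic factors as (2s+5)(s+6).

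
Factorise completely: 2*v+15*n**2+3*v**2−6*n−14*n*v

Group: 3*n*(5*n−3*v−2) − v*(5*n−3*v−2); both groups contain (5*n−3*v−2).

(3*n−v)*(5*n−3*v−2)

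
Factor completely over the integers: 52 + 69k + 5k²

Need a pair with product 5·52 = 260 and sum 69: that's 4 and 65.
Split the middle term: 5k² + 4k + 65k + 52 = k(5k + 4) + 13(5k + 4).

(5k + 4)(k + 13)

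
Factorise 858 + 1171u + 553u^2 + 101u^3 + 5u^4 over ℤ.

Among the possible rational roots, u = -13 is a root, so (u + 13) divides it; the quotient is 5u^3 + 36u^2 + 85u + 66.
Then u = -2 is a root, so (u + 2) divides it; the quotient is 5u^2 + 26u + 33.
The remaining quadratic factors as (5u + 11)(u + 3).

(5u + 11)(u + 13)(u + 2)(u + 3)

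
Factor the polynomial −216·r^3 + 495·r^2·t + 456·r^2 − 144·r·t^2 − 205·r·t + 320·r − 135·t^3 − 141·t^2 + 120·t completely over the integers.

Group: 3·r·(−72·r^2 + 45·r·t − 40·r + 27·t^2 − 15·t) + (−5·t − 8)·(−72·r^2 + 45·r·t − 40·r + 27·t^2 − 15·t); both groups contain (−72·r^2 + 45·r·t − 40·r + 27·t^2 − 15·t), so (3·r − 5·t − 8) is a factor with cofactor −72·r^2 + 45·r·t − 40·r + 27·t^2 − 15·t.
The cofactor groups again: −72·r^2 + 45·r·t − 40·r + 27·t^2 − 15·t = −9·r·(8·r + 3·t) + (9·t − 5)·(8·r + 3·t); both groups contain (8·r + 3·t), giving −(9·r − 9·t + 5)·(8·r + 3·t).

−(3·r − 5·t − 8)·(8·r + 3·t)·(9·r − 9·t + 5)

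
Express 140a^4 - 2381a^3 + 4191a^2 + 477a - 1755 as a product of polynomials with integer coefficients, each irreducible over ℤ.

(4a - 3)(5a + 3)(7a - 13)(a - 15)

Testing divisors of the constant over divisors of the leading coefficient, a = 13/7 is a root, so (7a - 13) divides it; the quotient is 20a^3 - 303a^2 + 36a + 135.
Then a = 3/4 is a root, so (4a - 3) is a factor; dividing leaves 5a^2 - 72a - 45.
The remaining quadratic factors as (a - 15)(5a + 3).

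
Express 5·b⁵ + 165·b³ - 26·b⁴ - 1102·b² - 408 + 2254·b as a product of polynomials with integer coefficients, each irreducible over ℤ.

Testing divisors of the constant over divisors of the leading coefficient, b = 4 is a root, so (b - 4) divides it; the quotient is 5·b⁴ - 6·b³ + 141·b² - 538·b + 102.
Then b = 3 is a root, so (b - 3) divides it; the quotient is 5·b³ + 9·b² + 168·b - 34.
Then b = 1/5 is a root, so (5·b - 1) is a factor; dividing leaves b² + 2·b + 34.
The quadratic b² + 2·b + 34 has discriminant -132 < 0 and is irreducible over ℤ.

(5·b - 1)·(b - 3)·(b - 4)·(b² + 2·b + 34)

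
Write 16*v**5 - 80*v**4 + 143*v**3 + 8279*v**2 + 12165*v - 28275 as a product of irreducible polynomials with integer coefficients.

(4*v + 13)*(4*v - 5)*(v + 5)*(v**2 - 12*v + 87)

Testing divisors of the constant over divisors of the leading coefficient, v = 5/4 is a root, so (4*v - 5) is a factor; dividing leaves 4*v**4 - 15*v**3 + 17*v**2 + 2091*v + 5655.
Next, v = -5 is a root, so (v + 5) is a factor; dividing leaves 4*v**3 - 35*v**2 + 192*v + 1131.
Then v = -13/4 is a root, giving the factor (4*v + 13) and quotient v**2 - 12*v + 87.
The quadratic v**2 - 12*v + 87 has discriminant -204 < 0 and is irreducible over ℤ.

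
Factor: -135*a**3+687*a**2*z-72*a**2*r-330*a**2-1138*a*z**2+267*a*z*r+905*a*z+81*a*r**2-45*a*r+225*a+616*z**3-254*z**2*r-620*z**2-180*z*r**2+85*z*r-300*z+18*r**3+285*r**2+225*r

-(3*a-4*z+3*r)*(5*a-11*z+r+15)*(9*a-14*z-6*r-5)

Group: 9*a*(-15*a**2+53*a*z-18*a*r-45*a-44*z**2+37*z*r+60*z-3*r**2-45*r) + (-14*z-6*r-5)*(-15*a**2+53*a*z-18*a*r-45*a-44*z**2+37*z*r+60*z-3*r**2-45*r); both groups contain (-15*a**2+53*a*z-18*a*r-45*a-44*z**2+37*z*r+60*z-3*r**2-45*r), so (9*a-14*z-6*r-5) is a factor with cofactor -15*a**2+53*a*z-18*a*r-45*a-44*z**2+37*z*r+60*z-3*r**2-45*r.
The cofactor groups again: -15*a**2+53*a*z-18*a*r-45*a-44*z**2+37*z*r+60*z-3*r**2-45*r = -5*a*(3*a-4*z+3*r) + (11*z-r-15)*(3*a-4*z+3*r); both groups contain (3*a-4*z+3*r), giving -(5*a-11*z+r+15)*(3*a-4*z+3*r).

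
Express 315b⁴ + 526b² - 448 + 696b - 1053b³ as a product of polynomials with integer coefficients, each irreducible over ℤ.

Trying the rational-root candidates, b = 7/3 is a root, so (3b - 7) is a factor; dividing leaves 105b³ - 106b² - 72b + 64.
Continuing, b = 8/7 is a root, so (7b - 8) is a factor; dividing leaves 15b² + 2b - 8.
The remaining quadratic factors as (3b - 2)(5b + 4).

(3b - 2)(3b - 7)(5b + 4)(7b - 8)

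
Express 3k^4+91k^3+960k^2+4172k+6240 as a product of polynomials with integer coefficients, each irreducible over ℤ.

Testing divisors of the constant over divisors of the leading coefficient, k = -13 is a root, giving the factor (k+13) and quotient 3k^3+52k^2+284k+480.
Then k = -10/3 is a root, giving the factor (3k+10) and quotient k^2+14k+48.
The remaining quadratic factors as (k+8)(k+6).

(3k+10)(k+13)(k+6)(k+8)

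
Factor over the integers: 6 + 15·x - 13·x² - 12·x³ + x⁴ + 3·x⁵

(3·x + 1)·(x - 1)·(x - 2)·(x² + 3·x + 3)

Trying the rational-root candidates, x = 2 is a root, so (x - 2) divides it; the quotient is 3·x⁴ + 7·x³ + 2·x² - 9·x - 3.
Then x = 1 is a root, giving the factor (x - 1) and quotient 3·x³ + 10·x² + 12·x + 3.
Next, x = -1/3 is a root, so (3·x + 1) is a factor; dividing leaves x² + 3·x + 3.
The quadratic x² + 3·x + 3 has discriminant -3 < 0 and is irreducible over ℤ.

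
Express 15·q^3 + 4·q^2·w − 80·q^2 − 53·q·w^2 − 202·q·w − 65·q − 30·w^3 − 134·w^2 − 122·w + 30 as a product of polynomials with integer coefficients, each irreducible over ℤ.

Group: 3·q·(5·q^2 − 7·q·w − 25·q − 6·w^2 − 28·w − 30) + (5·w − 1)·(5·q^2 − 7·q·w − 25·q − 6·w^2 − 28·w − 30); both groups contain (5·q^2 − 7·q·w − 25·q − 6·w^2 − 28·w − 30), so (3·q + 5·w − 1) is a factor with cofactor 5·q^2 − 7·q·w − 25·q − 6·w^2 − 28·w − 30.
The cofactor groups again: 5·q^2 − 7·q·w − 25·q − 6·w^2 − 28·w − 30 = q·(5·q + 3·w + 5) + (−2·w − 6)·(5·q + 3·w + 5); both groups contain (5·q + 3·w + 5), giving (q − 2·w − 6)·(5·q + 3·w + 5).

(3·q + 5·w − 1)·(5·q + 3·w + 5)·(q − 2·w − 6)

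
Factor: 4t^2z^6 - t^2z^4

t^2z^4(2z + 1)(2z - 1)

Factor out t^2z^4 first: what remains is 4z^2 - 1.
Recognize a difference of squares with the parts 2z and 1.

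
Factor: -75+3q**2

3(q+5)(q-5)

Factor out 3, leaving q**2-25, which is a difference of two squares.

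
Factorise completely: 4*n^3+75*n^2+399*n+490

(4*n+7)*(n+10)*(n+7)

Among the possible rational roots, n = −7/4 is a root, giving the factor (4*n+7) and quotient n^2+17*n+70.
The remaining quadratic factors as (n+10)(n+7).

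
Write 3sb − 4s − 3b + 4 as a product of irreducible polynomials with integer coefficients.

(3b − 4)(s − 1)

Group as (3sb − 4s) + (−3b + 4) = s(3b − 4) − (3b − 4).
Both groups share the factor (3b − 4).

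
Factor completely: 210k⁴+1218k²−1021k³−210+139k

(2k−5)(3k−7)(5k+2)(7k−3)

Among the possible rational roots, k = 5/2 is a root, giving the factor (2k−5) and quotient 105k³−248k²−11k+42.
Next, k = −2/5 is a root, so (5k+2) divides it; the quotient is 21k²−58k+21.
The remaining quadratic factors as (3k−7)(7k−3).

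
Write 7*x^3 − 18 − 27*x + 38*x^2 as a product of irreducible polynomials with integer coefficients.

By the rational root theorem, x = 1 is a root, giving the factor (x − 1) and quotient 7*x^2 + 45*x + 18.
The remaining quadratic factors as (x + 6)(7*x + 3).

(7*x + 3)*(x + 6)*(x − 1)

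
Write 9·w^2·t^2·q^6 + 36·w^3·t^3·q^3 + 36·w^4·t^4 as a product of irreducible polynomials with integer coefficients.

Factor out 9·w^2·t^2 first: what remains is 4·w^2·t^2 + 4·w·t·q^3 + q^6.
Recognize a perfect-square trinomial with the parts q^3 and 2·w·t.

9·t^2·w^2·(2·w·t + q^3)^2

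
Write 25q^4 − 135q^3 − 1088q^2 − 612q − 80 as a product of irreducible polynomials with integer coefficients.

Among the possible rational roots, q = 10 is a root, so (q − 10) is a factor; dividing leaves 25q^3 + 115q^2 + 62q + 8.
Continuing, q = −2/5 is a root, giving the factor (5q + 2) and quotient 5q^2 + 21q + 4.
The remaining quadratic factors as (5q + 1)(q + 4).

(5q + 1)(5q + 2)(q + 4)(q − 10)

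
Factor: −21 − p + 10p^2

Need a pair with product 10·(−21) = −210 and sum −1: that's −15 and 14.
Split the middle term: 10p^2 − 15p + 14p − 21 = 5p(2p − 3) + 7(2p − 3).

(2p − 3)(5p + 7)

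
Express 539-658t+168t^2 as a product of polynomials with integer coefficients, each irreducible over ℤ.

7(4t-11)(6t-7)

Pull out the common factor 7, then factor the remaining trinomial.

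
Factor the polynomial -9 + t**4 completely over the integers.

Substitute u = t**2 to get a quadratic in u, then factor.
t**2 + 3 is irreducible over ℤ (always positive, so no real roots).
t**2 - 3 is irreducible over ℤ (3 is not a perfect square).

(t**2 + 3)(t**2 - 3)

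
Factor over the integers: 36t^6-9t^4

Factor out 9t^4 first: what remains is 4t^2-1.
Recognize a difference of squares with the parts 2t and 1.

9t^4(2t+1)(2t-1)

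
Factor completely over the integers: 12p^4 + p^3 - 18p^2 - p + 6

(3p - 2)(4p + 3)(p + 1)(p - 1)

Testing divisors of the constant over divisors of the leading coefficient, p = 2/3 is a root, so (3p - 2) is a factor; dividing leaves 4p^3 + 3p^2 - 4p - 3.
Then p = -3/4 is a root, so (4p + 3) divides it; the quotient is p^2 - 1.
The remaining quadratic factors as (p + 1)(p - 1).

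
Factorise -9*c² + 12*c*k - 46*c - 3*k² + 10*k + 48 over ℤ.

-(9*c - 3*k - 8)*(c - k + 6)

Group: -9*c*(c - k + 6) + (3*k + 8)*(c - k + 6); both groups contain (c - k + 6).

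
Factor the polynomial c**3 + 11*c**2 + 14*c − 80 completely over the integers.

Trying the rational-root candidates, c = 2 is a root, so (c − 2) divides it; the quotient is c**2 + 13*c + 40.
The remaining quadratic factors as (c + 5)(c + 8).

(c + 5)*(c + 8)*(c − 2)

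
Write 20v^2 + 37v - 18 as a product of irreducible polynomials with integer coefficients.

(4v + 9)(5v - 2)

Need a pair with product 20·(-18) = -360 and sum 37: that's 45 and -8.
Split the middle term: 20v^2 + 45v - 8v - 18 = 5v(4v + 9) - 2(4v + 9).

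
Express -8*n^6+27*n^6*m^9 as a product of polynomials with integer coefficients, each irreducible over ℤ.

Every term has a factor of n^6; factoring it out leaves 27*m^9-8.
Recognize a difference of cubes with the parts 3*m^3 and 2.

n^6*(3*m^3-2)*(9*m^6+6*m^3+4)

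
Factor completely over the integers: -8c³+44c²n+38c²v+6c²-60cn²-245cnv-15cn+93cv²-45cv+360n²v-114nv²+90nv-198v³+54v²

-(2c-5n-3v)(4c-12n+11v-3)(c-6v)

Group: 4c(-2c²+5cn+15cv-30nv-18v²) + (-12n+11v-3)(-2c²+5cn+15cv-30nv-18v²); both groups contain (-2c²+5cn+15cv-30nv-18v²), so (4c-12n+11v-3) is a factor with cofactor -2c²+5cn+15cv-30nv-18v².
The cofactor groups again: -2c²+5cn+15cv-30nv-18v² = -c(2c-5n-3v) + 6v(2c-5n-3v); both groups contain (2c-5n-3v), giving -(c-6v)(2c-5n-3v).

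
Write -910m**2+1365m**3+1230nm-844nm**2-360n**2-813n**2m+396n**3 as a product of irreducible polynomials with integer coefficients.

(12n-13m)(3n-7m)(11n+15m-10)

Group: 12n(33n**2-32nm-30n-105m**2+70m) - 13m(33n**2-32nm-30n-105m**2+70m); both groups contain (33n**2-32nm-30n-105m**2+70m), so (12n-13m) is a factor with cofactor 33n**2-32nm-30n-105m**2+70m.
The cofactor groups again: 33n**2-32nm-30n-105m**2+70m = 3n(11n+15m-10) - 7m(11n+15m-10); both groups contain (11n+15m-10), giving (3n-7m)(11n+15m-10).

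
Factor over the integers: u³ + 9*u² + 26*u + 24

Testing divisors of the constant over divisors of the leading coefficient, u = -2 is a root, so (u + 2) divides it; the quotient is u² + 7*u + 12.
The remaining quadratic factors as (u + 3)(u + 4).

(u + 2)*(u + 3)*(u + 4)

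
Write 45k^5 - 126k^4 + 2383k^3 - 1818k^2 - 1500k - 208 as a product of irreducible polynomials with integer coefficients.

(3k + 1)(3k - 4)(5k + 1)(k^2 - 2k + 52)

Testing divisors of the constant over divisors of the leading coefficient, k = 4/3 is a root, giving the factor (3k - 4) and quotient 15k^4 - 22k^3 + 765k^2 + 414k + 52.
Then k = -1/3 is a root, so (3k + 1) divides it; the quotient is 5k^3 - 9k^2 + 258k + 52.
Next, k = -1/5 is a root, so (5k + 1) divides it; the quotient is k^2 - 2k + 52.
The quadratic k^2 - 2k + 52 has discriminant -204 < 0 and is irreducible over ℤ.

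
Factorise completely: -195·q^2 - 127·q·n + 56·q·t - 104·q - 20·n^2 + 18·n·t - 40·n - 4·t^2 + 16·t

-(15·q + 4·n - 2·t + 8)·(13·q + 5·n - 2·t)

Group: -15·q·(13·q + 5·n - 2·t) + (-4·n + 2·t - 8)·(13·q + 5·n - 2·t); both groups contain (13·q + 5·n - 2·t).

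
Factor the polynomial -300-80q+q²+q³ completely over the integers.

(q+5)(q+6)(q-10)

Among the possible rational roots, q = 10 is a root, so (q-10) divides it; the quotient is q²+11q+30.
The remaining quadratic factors as (q+5)(q+6).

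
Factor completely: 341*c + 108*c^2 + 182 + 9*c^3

Among the possible rational roots, c = -2/3 is a root, so (3*c + 2) is a factor; dividing leaves 3*c^2 + 34*c + 91.
The remaining quadratic factors as (c + 7)(3*c + 13).

(3*c + 13)*(3*c + 2)*(c + 7)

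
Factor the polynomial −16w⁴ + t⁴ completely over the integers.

(t + 2w)(t − 2w)(t² + 4w²)

Write as (t²)² − (4w²)², then factor t² − 4w² once more.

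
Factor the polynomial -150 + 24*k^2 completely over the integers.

Every term has a factor of 6. Then 4*k^2 - 25 = (2*k)² − (5)².

6*(2*k + 5)*(2*k - 5)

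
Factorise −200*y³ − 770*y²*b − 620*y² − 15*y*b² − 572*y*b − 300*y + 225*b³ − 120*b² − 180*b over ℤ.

Group: 5*y*(−40*y² − 130*y*b − 124*y + 75*b² − 40*b − 60) + 3*b*(−40*y² − 130*y*b − 124*y + 75*b² − 40*b − 60); both groups contain (−40*y² − 130*y*b − 124*y + 75*b² − 40*b − 60), so (5*y + 3*b) is a factor with cofactor −40*y² − 130*y*b − 124*y + 75*b² − 40*b − 60.
The cofactor groups again: −40*y² − 130*y*b − 124*y + 75*b² − 40*b − 60 = −4*y*(10*y − 5*b + 6) + (−15*b − 10)*(10*y − 5*b + 6); both groups contain (10*y − 5*b + 6), giving −(4*y + 15*b + 10)*(10*y − 5*b + 6).

−(10*y − 5*b + 6)*(4*y + 15*b + 10)*(5*y + 3*b)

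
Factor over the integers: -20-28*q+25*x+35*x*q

Group as (35*x*q+25*x) + (-28*q-20) = 5*x*(7*q+5) - 4*(7*q+5).
Both groups share the factor (7*q+5).

(5*x-4)*(7*q+5)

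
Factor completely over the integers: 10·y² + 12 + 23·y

Need a pair with product 10·12 = 120 and sum 23: that's 15 and 8.
Split the middle term: 10·y² + 15·y + 8·y + 12 = 5·y·(2·y + 3) + 4·(2·y + 3).

(2·y + 3)·(5·y + 4)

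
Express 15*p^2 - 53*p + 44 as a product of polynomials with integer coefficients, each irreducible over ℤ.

Need a pair with product 15·44 = 660 and sum -53: that's -20 and -33.
Split the middle term: 15*p^2 - 20*p - 33*p + 44 = 5*p*(3*p - 4) - 11*(3*p - 4).

(3*p - 4)*(5*p - 11)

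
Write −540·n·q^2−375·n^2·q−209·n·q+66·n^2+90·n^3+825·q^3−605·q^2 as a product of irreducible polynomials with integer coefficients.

Group: n·(90·n^2+75·n·q+66·n−165·q^2+121·q) − 5·q·(90·n^2+75·n·q+66·n−165·q^2+121·q); both groups contain (90·n^2+75·n·q+66·n−165·q^2+121·q), so (n−5·q) is a factor with cofactor 90·n^2+75·n·q+66·n−165·q^2+121·q.
The cofactor groups again: 90·n^2+75·n·q+66·n−165·q^2+121·q = 15·n·(6·n+11·q) + (−15·q+11)·(6·n+11·q); both groups contain (6·n+11·q), giving (15·n−15·q+11)·(6·n+11·q).

(15·n−15·q+11)·(6·n+11·q)·(n−5·q)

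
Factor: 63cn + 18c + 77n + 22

(7n + 2)(9c + 11)

Group as (63cn + 18c) + (77n + 22) = 9c(7n + 2) + 11(7n + 2).
Both groups share the factor (7n + 2).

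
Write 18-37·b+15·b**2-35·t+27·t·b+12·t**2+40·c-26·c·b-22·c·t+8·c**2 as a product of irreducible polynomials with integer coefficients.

(4·c-3·t-3·b+2)·(2·c-4·t-5·b+9)

Group: 4·c·(2·c-4·t-5·b+9) + (-3·t-3·b+2)·(2·c-4·t-5·b+9); both groups contain (2·c-4·t-5·b+9).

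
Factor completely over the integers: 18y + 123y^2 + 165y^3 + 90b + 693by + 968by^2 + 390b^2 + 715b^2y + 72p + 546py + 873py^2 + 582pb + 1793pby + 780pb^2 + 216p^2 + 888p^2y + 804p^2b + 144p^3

Group: 4p(36p^2 + 156pb + 213py + 54p + 143by + 78b + 165y^2 + 123y + 18) + (5b + y)(36p^2 + 156pb + 213py + 54p + 143by + 78b + 165y^2 + 123y + 18); both groups contain (36p^2 + 156pb + 213py + 54p + 143by + 78b + 165y^2 + 123y + 18), so (4p + 5b + y) is a factor with cofactor 36p^2 + 156pb + 213py + 54p + 143by + 78b + 165y^2 + 123y + 18.
The cofactor groups again: 36p^2 + 156pb + 213py + 54p + 143by + 78b + 165y^2 + 123y + 18 = 12p(3p + 13b + 15y + 3) + (11y + 6)(3p + 13b + 15y + 3); both groups contain (3p + 13b + 15y + 3), giving (12p + 11y + 6)(3p + 13b + 15y + 3).

(12p + 11y + 6)(3p + 13b + 15y + 3)(4p + 5b + y)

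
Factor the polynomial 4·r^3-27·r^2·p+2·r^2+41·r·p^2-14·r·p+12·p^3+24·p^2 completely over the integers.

Group: r·(4·r^2-15·r·p+2·r-4·p^2-8·p) - 3·p·(4·r^2-15·r·p+2·r-4·p^2-8·p); both groups contain (4·r^2-15·r·p+2·r-4·p^2-8·p), so (r-3·p) is a factor with cofactor 4·r^2-15·r·p+2·r-4·p^2-8·p.
The cofactor groups again: 4·r^2-15·r·p+2·r-4·p^2-8·p = r·(4·r+p+2) - 4·p·(4·r+p+2); both groups contain (4·r+p+2), giving (r-4·p)·(4·r+p+2).

(r-3·p)·(r-4·p)·(4·r+p+2)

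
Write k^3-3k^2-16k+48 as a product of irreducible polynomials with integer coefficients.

Testing divisors of the constant over divisors of the leading coefficient, k = -4 is a root, so (k+4) divides it; the quotient is k^2-7k+12.
The remaining quadratic factors as (k-4)(k-3).

(k+4)(k-3)(k-4)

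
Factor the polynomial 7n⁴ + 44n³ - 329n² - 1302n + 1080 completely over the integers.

(7n - 5)(n + 4)(n + 9)(n - 6)

Trying the rational-root candidates, n = -4 is a root, giving the factor (n + 4) and quotient 7n³ + 16n² - 393n + 270.
Then n = 6 is a root, so (n - 6) divides it; the quotient is 7n² + 58n - 45.
The remaining quadratic factors as (7n - 5)(n + 9).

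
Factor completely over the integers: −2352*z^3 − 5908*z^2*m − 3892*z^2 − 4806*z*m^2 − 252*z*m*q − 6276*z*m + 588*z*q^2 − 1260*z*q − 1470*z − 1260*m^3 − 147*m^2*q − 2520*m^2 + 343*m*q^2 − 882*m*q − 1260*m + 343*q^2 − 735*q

Group: 14*z*(−168*z^2 − 242*z*m − 84*z*q − 98*z − 84*m^2 − 49*m*q − 84*m − 49*q) + (15*m − 7*q + 15)*(−168*z^2 − 242*z*m − 84*z*q − 98*z − 84*m^2 − 49*m*q − 84*m − 49*q); both groups contain (−168*z^2 − 242*z*m − 84*z*q − 98*z − 84*m^2 − 49*m*q − 84*m − 49*q), so (14*z + 15*m − 7*q + 15) is a factor with cofactor −168*z^2 − 242*z*m − 84*z*q − 98*z − 84*m^2 − 49*m*q − 84*m − 49*q.
The cofactor groups again: −168*z^2 − 242*z*m − 84*z*q − 98*z − 84*m^2 − 49*m*q − 84*m − 49*q = −14*z*(12*z + 7*m + 7) + (−12*m − 7*q)*(12*z + 7*m + 7); both groups contain (12*z + 7*m + 7), giving −(14*z + 12*m + 7*q)*(12*z + 7*m + 7).

−(14*z + 12*m + 7*q)*(14*z + 15*m − 7*q + 15)*(12*z + 7*m + 7)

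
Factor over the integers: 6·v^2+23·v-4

Need a pair with product 6·(-4) = -24 and sum 23: that's 24 and -1.
Split the middle term: 6·v^2+24·v - v-4 = 6·v·(v+4) - (v+4).

(6·v-1)·(v+4)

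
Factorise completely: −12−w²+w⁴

(w+2)*(w−2)*(w²+3)

Substitute u = w² to get a quadratic in u, then factor.
w²−4 is a difference of squares.
w²+3 is irreducible over ℤ (always positive, so no real roots).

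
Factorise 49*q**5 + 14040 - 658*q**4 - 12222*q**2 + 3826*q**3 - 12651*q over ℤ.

Among the possible rational roots, q = -9/7 is a root, so (7*q + 9) divides it; the quotient is 7*q**4 - 103*q**3 + 679*q**2 - 2619*q + 1560.
Next, q = 5/7 is a root, so (7*q - 5) is a factor; dividing leaves q**3 - 14*q**2 + 87*q - 312.
Next, q = 8 is a root, giving the factor (q - 8) and quotient q**2 - 6*q + 39.
The quadratic q**2 - 6*q + 39 has discriminant -120 < 0 and is irreducible over ℤ.

(7*q + 9)*(7*q - 5)*(q - 8)*(q**2 - 6*q + 39)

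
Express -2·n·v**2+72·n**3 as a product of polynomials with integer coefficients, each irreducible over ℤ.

Factor out 2·n, leaving 36·n**2-v**2, which is a difference of two squares.

2·n·(6·n+v)·(6·n-v)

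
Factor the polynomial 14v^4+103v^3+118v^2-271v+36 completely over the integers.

By the rational root theorem, v = 1/7 is a root, so (7v-1) is a factor; dividing leaves 2v^3+15v^2+19v-36.
Continuing, v = -4 is a root, so (v+4) divides it; the quotient is 2v^2+7v-9.
The remaining quadratic factors as (v-1)(2v+9).

(2v+9)(7v-1)(v+4)(v-1)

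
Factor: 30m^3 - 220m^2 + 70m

10m(3m - 1)(m - 7)

Pull out the common factor 10m, then factor the remaining trinomial.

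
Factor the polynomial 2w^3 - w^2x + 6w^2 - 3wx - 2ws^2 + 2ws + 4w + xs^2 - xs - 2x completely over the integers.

Group: w(2w^2 - wx + 2ws + 2w - xs - x) + (-s + 2)(2w^2 - wx + 2ws + 2w - xs - x); both groups contain (2w^2 - wx + 2ws + 2w - xs - x), so (w - s + 2) is a factor with cofactor 2w^2 - wx + 2ws + 2w - xs - x.
The cofactor groups again: 2w^2 - wx + 2ws + 2w - xs - x = 2w(w + s + 1) - x(w + s + 1); both groups contain (w + s + 1), giving (2w - x)(w + s + 1).

(w - s + 2)(2w - x)(w + s + 1)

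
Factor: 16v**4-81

(2v)⁴ − (3)⁴ = ((2v)² − (3)²)((2v)² + (3)²); the first factor splits again, the second (4v**2+9) is irreducible.

(2v+3)(2v-3)(4v**2+9)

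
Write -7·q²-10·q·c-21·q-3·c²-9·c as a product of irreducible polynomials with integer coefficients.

-(7·q+3·c)·(q+c+3)

Group: -7·q·(q+c+3) - 3·c·(q+c+3); both groups contain (q+c+3).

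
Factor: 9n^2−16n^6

Every term has a factor of n^2; factoring it out leaves −16n^4+9.
Recognize a difference of squares with the parts 3 and 4n^2.

−n^2(4n^2+3)(4n^2−3)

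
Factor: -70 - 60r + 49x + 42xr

(6r + 7)(7x - 10)

Group as (42xr + 49x) + (-60r - 70) = 7x(6r + 7) - 10(6r + 7).
Both groups share the factor (6r + 7).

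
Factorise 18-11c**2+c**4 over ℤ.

(c+3)(c-3)(c**2-2)

Substitute u = c**2 to get a quadratic in u, then factor.
c**2-2 is irreducible over ℤ (2 is not a perfect square).
c**2-9 is a difference of squares.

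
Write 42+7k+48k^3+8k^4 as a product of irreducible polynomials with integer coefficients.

(k+6)(8k^3+7)

Group as (8k^4+7k) + (48k^3+42) = k(8k^3+7) + 6(8k^3+7).
Both groups share the factor (8k^3+7).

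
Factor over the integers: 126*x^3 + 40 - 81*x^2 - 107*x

(3*x - 1)*(6*x + 5)*(7*x - 8)

Trying the rational-root candidates, x = 8/7 is a root, giving the factor (7*x - 8) and quotient 18*x^2 + 9*x - 5.
The remaining quadratic factors as (3*x - 1)(6*x + 5).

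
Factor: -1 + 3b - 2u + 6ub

Group as (6ub - 2u) + (3b - 1) = 2u(3b - 1) + (3b - 1).
Both groups share the factor (3b - 1).

(2u + 1)(3b - 1)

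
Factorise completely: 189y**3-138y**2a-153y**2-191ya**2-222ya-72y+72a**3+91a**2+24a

Group: 7y(27y**2+15ya+9y-8a**2-3a) + (-9a-8)(27y**2+15ya+9y-8a**2-3a); both groups contain (27y**2+15ya+9y-8a**2-3a), so (7y-9a-8) is a factor with cofactor 27y**2+15ya+9y-8a**2-3a.
The cofactor groups again: 27y**2+15ya+9y-8a**2-3a = 3y(9y+8a+3) - a(9y+8a+3); both groups contain (9y+8a+3), giving (3y-a)(9y+8a+3).

(7y-9a-8)(3y-a)(9y+8a+3)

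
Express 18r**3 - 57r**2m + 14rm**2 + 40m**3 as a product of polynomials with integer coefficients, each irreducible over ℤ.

Group: 2r(9r**2 - 6rm - 8m**2) - 5m(9r**2 - 6rm - 8m**2); both groups contain (9r**2 - 6rm - 8m**2), so (2r - 5m) is a factor with cofactor 9r**2 - 6rm - 8m**2.
The cofactor groups again: 9r**2 - 6rm - 8m**2 = 3r(3r - 4m) + 2m(3r - 4m); both groups contain (3r - 4m), giving (3r + 2m)(3r - 4m).

(3r - 4m)(2r - 5m)(3r + 2m)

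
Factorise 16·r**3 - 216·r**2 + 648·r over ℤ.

Pull out the common factor 8·r, then factor the remaining trinomial.

8·r·(2·r - 9)·(r - 9)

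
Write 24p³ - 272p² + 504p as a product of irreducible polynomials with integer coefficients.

8p(3p - 7)(p - 9)

Pull out the common factor 8p, then factor the remaining trinomial.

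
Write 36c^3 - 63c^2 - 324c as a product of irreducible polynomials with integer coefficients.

9c(4c + 9)(c - 4)

Pull out the common factor 9c, then factor the remaining trinomial.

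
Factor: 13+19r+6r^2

(6r+13)(r+1)

Need a pair with product 6·13 = 78 and sum 19: that's 13 and 6.
Split the middle term: 6r^2+13r + 6r+13 = r(6r+13) + (6r+13).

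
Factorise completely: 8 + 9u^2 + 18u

Need a pair with product 9·8 = 72 and sum 18: that's 6 and 12.
Split the middle term: 9u^2 + 6u + 12u + 8 = 3u(3u + 2) + 4(3u + 2).

(3u + 2)(3u + 4)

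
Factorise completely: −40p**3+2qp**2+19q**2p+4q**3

(4q−5p)(q+2p)(q+4p)

Group: q(4q**2+11qp−20p**2) + 2p(4q**2+11qp−20p**2); both groups contain (4q**2+11qp−20p**2), so (q+2p) is a factor with cofactor 4q**2+11qp−20p**2.
The cofactor groups again: 4q**2+11qp−20p**2 = q(4q−5p) + 4p(4q−5p); both groups contain (4q−5p), giving (q+4p)(4q−5p).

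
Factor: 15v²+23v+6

Need a pair with product 15·6 = 90 and sum 23: that's 18 and 5.
Split the middle term: 15v²+18v + 5v+6 = 3v(5v+6) + (5v+6).

(3v+1)(5v+6)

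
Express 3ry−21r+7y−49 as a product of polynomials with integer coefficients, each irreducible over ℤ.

Group as (3ry−21r) + (7y−49) = 3r(y−7) + 7(y−7).
Both groups share the factor (y−7).

(3r+7)(y−7)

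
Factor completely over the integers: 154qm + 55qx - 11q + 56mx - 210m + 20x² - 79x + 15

Group: 11q(14m + 5x - 1) + (4x - 15)(14m + 5x - 1); both groups contain (14m + 5x - 1).

(11q + 4x - 15)(14m + 5x - 1)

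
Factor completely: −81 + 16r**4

(2r)⁴ − (3)⁴ = ((2r)² − (3)²)((2r)² + (3)²); the first factor splits again, the second (4r**2 + 9) is irreducible.

(2r + 3)(2r − 3)(4r**2 + 9)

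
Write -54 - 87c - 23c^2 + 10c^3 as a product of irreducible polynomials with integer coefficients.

(2c - 9)(5c + 6)(c + 1)

Testing divisors of the constant over divisors of the leading coefficient, c = -1 is a root, giving the factor (c + 1) and quotient 10c^2 - 33c - 54.
The remaining quadratic factors as (2c - 9)(5c + 6).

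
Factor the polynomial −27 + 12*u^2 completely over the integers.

3*(2*u + 3)*(2*u − 3)

Factor out 3, leaving 4*u^2 − 9, which is a difference of two squares.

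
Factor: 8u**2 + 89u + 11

(8u + 1)(u + 11)

Need a pair with product 8·11 = 88 and sum 89: that's 1 and 88.
Split the middle term: 8u**2 + u + 88u + 11 = u(8u + 1) + 11(8u + 1).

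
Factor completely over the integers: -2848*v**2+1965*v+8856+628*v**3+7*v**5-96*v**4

Testing divisors of the constant over divisors of the leading coefficient, v = -9/7 is a root, so (7*v+9) is a factor; dividing leaves v**4-15*v**3+109*v**2-547*v+984.
Next, v = 3 is a root, giving the factor (v-3) and quotient v**3-12*v**2+73*v-328.
Next, v = 8 is a root, so (v-8) is a factor; dividing leaves v**2-4*v+41.
The quadratic v**2-4*v+41 has discriminant -148 < 0 and is irreducible over ℤ.

(7*v+9)*(v-3)*(v-8)*(v**2-4*v+41)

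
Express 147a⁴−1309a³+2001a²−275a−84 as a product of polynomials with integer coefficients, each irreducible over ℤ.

Testing divisors of the constant over divisors of the leading coefficient, a = 1/3 is a root, so (3a−1) divides it; the quotient is 49a³−420a²+527a+84.
Then a = −1/7 is a root, so (7a+1) divides it; the quotient is 7a²−61a+84.
The remaining quadratic factors as (7a−12)(a−7).

(3a−1)(7a+1)(7a−12)(a−7)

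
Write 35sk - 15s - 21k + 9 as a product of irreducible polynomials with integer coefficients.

Group as (35sk - 15s) + (-21k + 9) = 5s(7k - 3) - 3(7k - 3).
Both groups share the factor (7k - 3).

(5s - 3)(7k - 3)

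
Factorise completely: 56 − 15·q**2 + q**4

(q**2 − 7)·(q**2 − 8)

Substitute u = q**2 to get a quadratic in u, then factor.
q**2 − 7 is irreducible over ℤ (7 is not a perfect square).
q**2 − 8 is irreducible over ℤ (8 is not a perfect square).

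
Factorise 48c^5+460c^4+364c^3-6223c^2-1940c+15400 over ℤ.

(2c-5)(4c-7)(6c+11)(c^2+12c+40)

By the rational root theorem, c = 5/2 is a root, giving the factor (2c-5) and quotient 24c^4+290c^3+907c^2-844c-3080.
Then c = 7/4 is a root, giving the factor (4c-7) and quotient 6c^3+83c^2+372c+440.
Then c = -11/6 is a root, so (6c+11) is a factor; dividing leaves c^2+12c+40.
The quadratic c^2+12c+40 has discriminant -16 < 0 and is irreducible over ℤ.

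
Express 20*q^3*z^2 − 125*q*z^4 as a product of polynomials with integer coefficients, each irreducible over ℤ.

5*q*z^2*(2*q + 5*z)*(2*q − 5*z)

Every term has a factor of 5*q*z^2. Then 4*q^2 − 25*z^2 = (2*q)² − (5*z)².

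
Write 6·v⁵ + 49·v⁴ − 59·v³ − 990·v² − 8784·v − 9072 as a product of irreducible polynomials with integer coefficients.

Among the possible rational roots, v = −9 is a root, so (v + 9) is a factor; dividing leaves 6·v⁴ − 5·v³ − 14·v² − 864·v − 1008.
Next, v = 6 is a root, so (v − 6) divides it; the quotient is 6·v³ + 31·v² + 172·v + 168.
Next, v = −7/6 is a root, so (6·v + 7) divides it; the quotient is v² + 4·v + 24.
The quadratic v² + 4·v + 24 has discriminant −80 < 0 and is irreducible over ℤ.

(6·v + 7)·(v + 9)·(v − 6)·(v² + 4·v + 24)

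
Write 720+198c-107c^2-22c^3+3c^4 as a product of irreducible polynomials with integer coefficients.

(3c+8)(c+3)(c-10)(c-3)

By the rational root theorem, c = 10 is a root, so (c-10) divides it; the quotient is 3c^3+8c^2-27c-72.
Then c = -3 is a root, giving the factor (c+3) and quotient 3c^2-c-24.
The remaining quadratic factors as (c-3)(3c+8).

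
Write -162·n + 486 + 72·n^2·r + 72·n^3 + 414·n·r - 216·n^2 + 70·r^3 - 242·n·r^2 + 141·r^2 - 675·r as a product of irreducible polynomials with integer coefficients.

(2·n + 5·r - 6)·(6·n - 2·r - 9)·(6·n - 7·r + 9)

Group: 6·n·(12·n^2 + 16·n·r - 18·n - 35·r^2 + 87·r - 54) + (-2·r - 9)·(12·n^2 + 16·n·r - 18·n - 35·r^2 + 87·r - 54); both groups contain (12·n^2 + 16·n·r - 18·n - 35·r^2 + 87·r - 54), so (6·n - 2·r - 9) is a factor with cofactor 12·n^2 + 16·n·r - 18·n - 35·r^2 + 87·r - 54.
The cofactor groups again: 12·n^2 + 16·n·r - 18·n - 35·r^2 + 87·r - 54 = 2·n·(6·n - 7·r + 9) + (5·r - 6)·(6·n - 7·r + 9); both groups contain (6·n - 7·r + 9), giving (2·n + 5·r - 6)·(6·n - 7·r + 9).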